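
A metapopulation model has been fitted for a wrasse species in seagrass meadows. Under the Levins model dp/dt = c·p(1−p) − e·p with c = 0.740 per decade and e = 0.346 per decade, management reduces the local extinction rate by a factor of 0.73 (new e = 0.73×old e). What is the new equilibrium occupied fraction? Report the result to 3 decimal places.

0.659

Before: p* = 1 − 0.346/0.740 = 0.5324.
After the change, c = 0.74, e = 0.25258, so p* = 1 − 0.25258/0.74 = 0.6587.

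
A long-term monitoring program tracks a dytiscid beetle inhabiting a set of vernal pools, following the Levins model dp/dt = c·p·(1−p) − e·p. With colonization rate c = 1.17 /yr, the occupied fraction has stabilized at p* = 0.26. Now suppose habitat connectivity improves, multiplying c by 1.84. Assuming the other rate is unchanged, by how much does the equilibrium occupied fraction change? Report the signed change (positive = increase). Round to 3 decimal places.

Balance c(1−p*) = e gives e = 1.17×(1 − 0.26000) = 0.86580.
New p* = 1 − e/c = 1 − 0.86580/2.15280 = 0.59783.
Δp* = 0.59783 − 0.26000 = +0.33783.

0.338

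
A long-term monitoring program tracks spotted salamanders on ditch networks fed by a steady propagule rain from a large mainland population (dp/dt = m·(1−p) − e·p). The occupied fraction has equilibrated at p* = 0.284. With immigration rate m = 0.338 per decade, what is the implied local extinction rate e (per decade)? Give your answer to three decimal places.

0.852

At equilibrium m(1−p*) = e·p*, so e = m(1−p*)/p*.
e = 0.338 × 0.7160 / 0.284 = 0.8521.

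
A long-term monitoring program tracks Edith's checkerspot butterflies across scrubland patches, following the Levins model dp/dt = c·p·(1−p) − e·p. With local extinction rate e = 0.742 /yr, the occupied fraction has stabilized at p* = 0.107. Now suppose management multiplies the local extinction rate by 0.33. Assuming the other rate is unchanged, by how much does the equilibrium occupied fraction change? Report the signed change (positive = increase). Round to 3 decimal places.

0.598

Balance c(1−p*) = e gives c = e/(1 − 0.10700) = 0.742/0.89300 = 0.83091.
New p* = 1 − e/c = 1 − 0.24486/0.83091 = 0.70531.
Δp* = 0.70531 − 0.10700 = +0.59831.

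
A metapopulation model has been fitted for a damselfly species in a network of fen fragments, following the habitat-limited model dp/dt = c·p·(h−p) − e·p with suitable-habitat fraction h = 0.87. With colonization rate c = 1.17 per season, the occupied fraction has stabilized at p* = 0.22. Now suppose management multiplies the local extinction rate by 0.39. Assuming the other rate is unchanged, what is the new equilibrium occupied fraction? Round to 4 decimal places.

0.6165

Balance c(h−p*) = e gives e = 1.17×(0.87 − 0.22000) = 0.76050.
New p* = 0.87 − e/c = 0.87 − 0.29659/1.17000 = 0.61650.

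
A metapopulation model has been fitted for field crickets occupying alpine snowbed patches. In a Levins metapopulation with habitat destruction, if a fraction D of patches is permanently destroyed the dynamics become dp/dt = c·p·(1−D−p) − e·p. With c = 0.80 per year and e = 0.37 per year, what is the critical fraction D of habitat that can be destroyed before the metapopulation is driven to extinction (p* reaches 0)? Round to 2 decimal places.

The nontrivial equilibrium is p* = (1−D) − e/c; extinction occurs when this hits zero.
So D_crit = 1 − e/c = 1 − 0.37/0.80 = 1 − 0.4625 = 0.5375.
Note this equals the original equilibrium occupancy — the Levins extinction-debt result.

0.54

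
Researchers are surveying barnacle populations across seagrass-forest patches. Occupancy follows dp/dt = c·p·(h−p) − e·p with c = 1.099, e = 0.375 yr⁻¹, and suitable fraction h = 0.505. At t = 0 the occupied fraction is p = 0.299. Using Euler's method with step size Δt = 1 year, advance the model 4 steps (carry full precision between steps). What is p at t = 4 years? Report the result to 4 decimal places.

0.2013

Update rule: p ← p + [c·p·(h−p) − e·p]·Δt with Δt = 1.
  1  |  dp/dt·Δt = -0.044433  |  p_1 = 0.254567
  2  |  dp/dt·Δt = -0.025399  |  p_2 = 0.229168
  3  |  dp/dt·Δt = -0.016468  |  p_3 = 0.212700
  4  |  dp/dt·Δt = -0.011435  |  p_4 = 0.201264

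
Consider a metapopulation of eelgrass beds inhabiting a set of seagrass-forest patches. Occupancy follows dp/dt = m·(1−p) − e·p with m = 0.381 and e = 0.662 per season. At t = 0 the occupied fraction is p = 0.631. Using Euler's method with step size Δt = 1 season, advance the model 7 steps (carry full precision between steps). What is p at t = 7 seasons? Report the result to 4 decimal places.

Update rule: p ← p + [m·(1−p) − e·p]·Δt with Δt = 1.
p: 0.63100 → 0.35387  (Δp = -0.27713)
p: 0.35387 → 0.36578  (Δp = +0.01192)
p: 0.36578 → 0.36527  (Δp = -0.00051)
p: 0.36527 → 0.36529  (Δp = +0.00002)
p: 0.36529 → 0.36529  (Δp = -0.00000)
p: 0.36529 → 0.36529  (Δp = +0.00000)
p: 0.36529 → 0.36529  (Δp = -0.00000)

0.3653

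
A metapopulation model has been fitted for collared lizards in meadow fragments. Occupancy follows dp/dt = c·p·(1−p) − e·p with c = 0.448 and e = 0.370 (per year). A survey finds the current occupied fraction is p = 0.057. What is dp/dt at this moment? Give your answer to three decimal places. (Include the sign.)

Colonization term: c·p·(1−p) = 0.448×0.057×0.9430 = 0.02408.
Extinction term: e·p = 0.02109.
dp/dt = 0.02408 − 0.02109 = 0.00299.

0.003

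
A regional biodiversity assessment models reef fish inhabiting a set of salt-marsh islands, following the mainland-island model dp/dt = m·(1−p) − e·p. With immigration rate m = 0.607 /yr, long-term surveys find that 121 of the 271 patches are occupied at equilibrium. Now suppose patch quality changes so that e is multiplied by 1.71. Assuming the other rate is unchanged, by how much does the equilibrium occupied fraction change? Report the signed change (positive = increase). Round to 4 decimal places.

-0.1260

Observed p* = 121/271 = 0.44649.
Balance m(1−p*) = e·p* gives e = m(1−p*)/p* = 0.607×0.55351/0.44649 = 0.75249.
New p* = m/(m+e) = 0.60700/(0.60700+1.28676) = 0.32053.
Δp* = 0.32053 − 0.44649 = -0.12596.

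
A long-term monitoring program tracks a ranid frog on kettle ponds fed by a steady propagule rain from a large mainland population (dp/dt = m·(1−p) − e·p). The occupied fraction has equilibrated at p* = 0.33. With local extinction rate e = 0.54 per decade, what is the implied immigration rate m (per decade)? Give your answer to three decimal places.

0.266

At equilibrium m(1−p*) = e·p*, so m = e·p*/(1−p*).
m = 0.54 × 0.33 / 0.6700 = 0.1782/0.6700 = 0.2660.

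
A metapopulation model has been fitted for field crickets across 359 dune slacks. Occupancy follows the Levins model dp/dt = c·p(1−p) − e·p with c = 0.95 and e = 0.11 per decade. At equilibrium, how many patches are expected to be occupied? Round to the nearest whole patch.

p* = 1 − e/c = 1 − 0.11/0.95 = 0.8842.
Expected occupied patches = N × p* = 359 × 0.8842 = 317.43 ≈ 317.

317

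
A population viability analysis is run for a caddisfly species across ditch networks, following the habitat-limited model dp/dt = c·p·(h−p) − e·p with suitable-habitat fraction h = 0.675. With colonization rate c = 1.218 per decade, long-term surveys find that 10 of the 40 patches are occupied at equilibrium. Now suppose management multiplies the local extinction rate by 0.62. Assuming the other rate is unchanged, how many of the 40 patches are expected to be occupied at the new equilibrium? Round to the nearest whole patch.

16

Observed p* = 10/40 = 0.25000.
Balance c(h−p*) = e gives e = 1.218×(0.675 − 0.25000) = 0.51765.
New p* = 0.675 − e/c = 0.675 − 0.32094/1.21800 = 0.41150.
Expected occupied = 40 × 0.41150 = 16.46 ≈ 16.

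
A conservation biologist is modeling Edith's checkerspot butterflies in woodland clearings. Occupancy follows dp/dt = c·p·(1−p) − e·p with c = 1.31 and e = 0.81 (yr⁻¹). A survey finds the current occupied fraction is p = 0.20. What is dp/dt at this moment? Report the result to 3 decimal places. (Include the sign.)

Colonization term: c·p·(1−p) = 1.31×0.20×0.8000 = 0.20960.
Extinction term: e·p = 0.16200.
dp/dt = 0.20960 − 0.16200 = 0.04760.

0.048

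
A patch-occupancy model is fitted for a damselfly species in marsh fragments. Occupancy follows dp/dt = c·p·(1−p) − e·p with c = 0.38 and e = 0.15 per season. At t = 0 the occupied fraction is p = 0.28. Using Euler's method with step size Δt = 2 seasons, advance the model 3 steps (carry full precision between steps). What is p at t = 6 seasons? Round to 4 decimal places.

0.4768

Update rule: p ← p + [c·p·(1−p) − e·p]·Δt with Δt = 2.
t = 2: p = 0.28000 + (+0.06922) = 0.34922
t = 4: p = 0.34922 + (+0.06796) = 0.41717
t = 6: p = 0.41717 + (+0.05963) = 0.47681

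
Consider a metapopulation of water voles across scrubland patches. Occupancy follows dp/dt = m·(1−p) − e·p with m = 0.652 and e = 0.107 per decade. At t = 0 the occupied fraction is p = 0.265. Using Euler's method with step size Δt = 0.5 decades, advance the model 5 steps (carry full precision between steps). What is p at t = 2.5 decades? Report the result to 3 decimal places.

Update rule: p ← p + [m·(1−p) − e·p]·Δt with Δt = 0.5.
step 1: Δp = +0.22543, p = 0.49043
step 2: Δp = +0.13988, p = 0.63031
step 3: Δp = +0.08680, p = 0.71711
step 4: Δp = +0.05386, p = 0.77097
step 5: Δp = +0.03342, p = 0.80438

0.804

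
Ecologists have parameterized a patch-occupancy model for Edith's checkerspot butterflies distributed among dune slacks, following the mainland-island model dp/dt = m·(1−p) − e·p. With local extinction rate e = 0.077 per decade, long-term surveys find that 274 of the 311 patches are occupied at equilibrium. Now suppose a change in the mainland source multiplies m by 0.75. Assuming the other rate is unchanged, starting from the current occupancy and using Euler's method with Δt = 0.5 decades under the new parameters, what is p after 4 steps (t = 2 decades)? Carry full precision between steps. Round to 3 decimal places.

Observed p* = 274/311 = 0.88103.
Balance m(1−p*) = e·p* gives m = e·p*/(1−p*) = 0.077×0.88103/0.11897 = 0.57022.
Starting from p₀ = 0.88103; update p ← p + (dp/dt)·Δt with the new parameters.
  1  |  dp/dt·Δt = -0.008480  |  p_1 = 0.872549
  2  |  dp/dt·Δt = -0.006340  |  p_2 = 0.866209
  3  |  dp/dt·Δt = -0.004740  |  p_3 = 0.861469
  4  |  dp/dt·Δt = -0.003544  |  p_4 = 0.857924

0.858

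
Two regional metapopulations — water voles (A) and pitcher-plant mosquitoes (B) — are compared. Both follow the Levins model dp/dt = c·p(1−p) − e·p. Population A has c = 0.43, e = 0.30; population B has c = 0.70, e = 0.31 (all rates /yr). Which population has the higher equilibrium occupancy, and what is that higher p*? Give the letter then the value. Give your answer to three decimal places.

A: p*_A = 1 − 0.30/0.43 = 0.3023.
B: p*_B = 1 − 0.31/0.70 = 0.5571.
B is higher at 0.5571.

B, 0.557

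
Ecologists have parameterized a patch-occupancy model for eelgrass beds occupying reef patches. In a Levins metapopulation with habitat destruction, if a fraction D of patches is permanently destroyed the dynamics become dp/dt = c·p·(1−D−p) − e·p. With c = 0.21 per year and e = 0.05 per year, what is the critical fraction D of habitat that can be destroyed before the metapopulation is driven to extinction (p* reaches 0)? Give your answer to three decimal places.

0.762

The nontrivial equilibrium is p* = (1−D) − e/c; extinction occurs when this hits zero.
So D_crit = 1 − e/c = 1 − 0.05/0.21 = 1 − 0.2381 = 0.7619.
Note this equals the original equilibrium occupancy — the Levins extinction-debt result.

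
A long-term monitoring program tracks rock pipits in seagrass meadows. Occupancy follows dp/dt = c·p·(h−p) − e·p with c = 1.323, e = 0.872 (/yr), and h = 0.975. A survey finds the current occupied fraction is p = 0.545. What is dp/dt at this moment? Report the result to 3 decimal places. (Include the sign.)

-0.165

Colonization term: c·p·(h−p) = 1.323×0.545×0.4300 = 0.31005.
Extinction term: e·p = 0.47524.
dp/dt = 0.31005 − 0.47524 = -0.16519.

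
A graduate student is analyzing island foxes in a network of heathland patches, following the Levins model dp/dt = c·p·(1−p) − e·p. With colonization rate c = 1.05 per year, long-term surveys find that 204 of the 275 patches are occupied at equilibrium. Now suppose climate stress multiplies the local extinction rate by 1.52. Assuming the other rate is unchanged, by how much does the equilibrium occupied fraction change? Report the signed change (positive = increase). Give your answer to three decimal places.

-0.134

Observed p* = 204/275 = 0.74182.
Balance c(1−p*) = e gives e = 1.05×(1 − 0.74182) = 0.27109.
New p* = 1 − e/c = 1 − 0.41206/1.05000 = 0.60756.
Δp* = 0.60756 − 0.74182 = -0.13426.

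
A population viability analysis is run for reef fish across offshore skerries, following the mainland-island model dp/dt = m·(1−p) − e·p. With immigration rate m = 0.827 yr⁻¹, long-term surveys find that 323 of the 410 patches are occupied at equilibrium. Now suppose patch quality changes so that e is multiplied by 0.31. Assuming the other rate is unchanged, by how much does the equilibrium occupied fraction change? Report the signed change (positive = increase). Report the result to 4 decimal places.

0.1351

Observed p* = 323/410 = 0.78780.
Balance m(1−p*) = e·p* gives e = m(1−p*)/p* = 0.827×0.21220/0.78780 = 0.22276.
New p* = m/(m+e) = 0.82700/(0.82700+0.06906) = 0.92293.
Δp* = 0.92293 − 0.78780 = +0.13513.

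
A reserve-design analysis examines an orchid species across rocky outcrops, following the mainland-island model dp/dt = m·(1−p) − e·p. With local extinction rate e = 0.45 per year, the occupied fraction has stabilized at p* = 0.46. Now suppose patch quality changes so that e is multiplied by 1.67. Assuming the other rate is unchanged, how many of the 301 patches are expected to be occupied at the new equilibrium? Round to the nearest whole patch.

Balance m(1−p*) = e·p* gives m = e·p*/(1−p*) = 0.45×0.46000/0.54000 = 0.38333.
New p* = m/(m+e) = 0.38333/(0.38333+0.75150) = 0.33779.
Expected occupied = 301 × 0.33779 = 101.67 ≈ 102.

102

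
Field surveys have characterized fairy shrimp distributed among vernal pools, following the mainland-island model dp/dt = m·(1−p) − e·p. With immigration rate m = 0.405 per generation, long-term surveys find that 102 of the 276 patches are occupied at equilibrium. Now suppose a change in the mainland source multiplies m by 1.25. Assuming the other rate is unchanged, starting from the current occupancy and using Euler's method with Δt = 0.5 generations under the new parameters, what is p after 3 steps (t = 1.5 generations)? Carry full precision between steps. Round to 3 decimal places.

Observed p* = 102/276 = 0.36957.
Balance m(1−p*) = e·p* gives e = m(1−p*)/p* = 0.405×0.63043/0.36957 = 0.69088.
Starting from p₀ = 0.36957; update p ← p + (dp/dt)·Δt with the new parameters.
p: 0.36957 → 0.40148  (Δp = +0.03192)
p: 0.40148 → 0.41429  (Δp = +0.01281)
p: 0.41429 → 0.41944  (Δp = +0.00514)

0.419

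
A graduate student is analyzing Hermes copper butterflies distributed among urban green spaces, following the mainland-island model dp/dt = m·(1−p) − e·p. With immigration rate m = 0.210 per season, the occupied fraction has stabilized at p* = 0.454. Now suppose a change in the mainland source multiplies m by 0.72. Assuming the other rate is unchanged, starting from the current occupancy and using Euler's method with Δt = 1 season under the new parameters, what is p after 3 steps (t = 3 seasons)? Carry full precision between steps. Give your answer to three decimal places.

0.391

Balance m(1−p*) = e·p* gives e = m(1−p*)/p* = 0.210×0.54600/0.45400 = 0.25256.
Starting from p₀ = 0.45400; update p ← p + (dp/dt)·Δt with the new parameters.
t = 1: p = 0.45400 + (-0.03210) = 0.42190
t = 2: p = 0.42190 + (-0.01914) = 0.40275
t = 3: p = 0.40275 + (-0.01141) = 0.39134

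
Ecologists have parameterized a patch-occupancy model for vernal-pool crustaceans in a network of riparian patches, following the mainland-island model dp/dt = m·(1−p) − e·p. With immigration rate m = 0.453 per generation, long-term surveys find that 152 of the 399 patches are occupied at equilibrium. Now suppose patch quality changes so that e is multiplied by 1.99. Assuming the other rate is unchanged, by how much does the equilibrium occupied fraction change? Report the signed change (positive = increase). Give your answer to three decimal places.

Observed p* = 152/399 = 0.38095.
Balance m(1−p*) = e·p* gives e = m(1−p*)/p* = 0.453×0.61905/0.38095 = 0.73613.
New p* = m/(m+e) = 0.45300/(0.45300+1.46490) = 0.23620.
Δp* = 0.23620 − 0.38095 = -0.14475.

-0.145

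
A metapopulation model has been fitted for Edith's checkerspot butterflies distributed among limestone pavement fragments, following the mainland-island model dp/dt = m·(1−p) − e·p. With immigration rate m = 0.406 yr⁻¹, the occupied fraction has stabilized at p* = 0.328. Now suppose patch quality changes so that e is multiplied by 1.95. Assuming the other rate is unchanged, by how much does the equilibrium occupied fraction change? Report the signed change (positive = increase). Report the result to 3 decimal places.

Balance m(1−p*) = e·p* gives e = m(1−p*)/p* = 0.406×0.67200/0.32800 = 0.83180.
New p* = m/(m+e) = 0.40600/(0.40600+1.62201) = 0.20020.
Δp* = 0.20020 − 0.32800 = -0.12780.

-0.128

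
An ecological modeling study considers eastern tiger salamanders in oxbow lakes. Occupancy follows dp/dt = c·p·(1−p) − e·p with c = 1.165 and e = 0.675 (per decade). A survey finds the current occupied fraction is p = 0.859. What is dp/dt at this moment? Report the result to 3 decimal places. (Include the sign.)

Colonization term: c·p·(1−p) = 1.165×0.859×0.1410 = 0.14110.
Extinction term: e·p = 0.57983.
dp/dt = 0.14110 − 0.57983 = -0.43872.

-0.439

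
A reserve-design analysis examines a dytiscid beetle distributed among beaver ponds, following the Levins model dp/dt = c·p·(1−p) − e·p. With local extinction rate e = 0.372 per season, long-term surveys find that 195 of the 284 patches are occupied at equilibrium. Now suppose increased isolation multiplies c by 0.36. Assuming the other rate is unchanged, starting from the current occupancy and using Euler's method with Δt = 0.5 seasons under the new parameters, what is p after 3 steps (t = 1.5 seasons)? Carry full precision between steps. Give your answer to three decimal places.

0.495

Observed p* = 195/284 = 0.68662.
Balance c(1−p*) = e gives c = e/(1 − 0.68662) = 0.372/0.31338 = 1.18706.
Starting from p₀ = 0.68662; update p ← p + (dp/dt)·Δt with the new parameters.
t = 0.5: p = 0.68662 + (-0.08174) = 0.60488
t = 1: p = 0.60488 + (-0.06144) = 0.54344
t = 1.5: p = 0.54344 + (-0.04807) = 0.49538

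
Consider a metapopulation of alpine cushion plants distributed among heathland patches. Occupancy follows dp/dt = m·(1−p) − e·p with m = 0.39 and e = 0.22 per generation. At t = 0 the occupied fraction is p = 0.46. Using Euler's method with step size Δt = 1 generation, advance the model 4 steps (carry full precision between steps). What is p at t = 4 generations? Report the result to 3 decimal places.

0.635

Update rule: p ← p + [m·(1−p) − e·p]·Δt with Δt = 1.
t = 1: p = 0.46000 + (+0.10940) = 0.56940
t = 2: p = 0.56940 + (+0.04267) = 0.61207
t = 3: p = 0.61207 + (+0.01664) = 0.62871
t = 4: p = 0.62871 + (+0.00649) = 0.63520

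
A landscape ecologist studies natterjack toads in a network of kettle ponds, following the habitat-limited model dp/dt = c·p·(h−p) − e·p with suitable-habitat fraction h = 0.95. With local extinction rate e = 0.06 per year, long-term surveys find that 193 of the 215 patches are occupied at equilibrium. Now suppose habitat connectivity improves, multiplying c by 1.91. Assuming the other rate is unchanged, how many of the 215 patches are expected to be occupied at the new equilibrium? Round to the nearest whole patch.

Observed p* = 193/215 = 0.89767.
Balance c(h−p*) = e gives c = e/(0.95 − 0.89767) = 0.06/0.05233 = 1.14657.
New p* = 0.95 − e/c = 0.95 − 0.06000/2.18995 = 0.92260.
Expected occupied = 215 × 0.92260 = 198.36 ≈ 198.

198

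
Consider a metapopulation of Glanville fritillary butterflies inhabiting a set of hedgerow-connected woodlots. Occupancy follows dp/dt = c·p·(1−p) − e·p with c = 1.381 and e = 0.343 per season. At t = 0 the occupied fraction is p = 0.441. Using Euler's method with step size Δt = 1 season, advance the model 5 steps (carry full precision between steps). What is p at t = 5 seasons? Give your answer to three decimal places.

0.752

Update rule: p ← p + [c·p·(1−p) − e·p]·Δt with Δt = 1.
  1  |  dp/dt·Δt = +0.189180  |  p_1 = 0.630180
  2  |  dp/dt·Δt = +0.105695  |  p_2 = 0.735875
  3  |  dp/dt·Δt = +0.016011  |  p_3 = 0.751885
  4  |  dp/dt·Δt = -0.000266  |  p_4 = 0.751619
  5  |  dp/dt·Δt = +0.000010  |  p_5 = 0.751630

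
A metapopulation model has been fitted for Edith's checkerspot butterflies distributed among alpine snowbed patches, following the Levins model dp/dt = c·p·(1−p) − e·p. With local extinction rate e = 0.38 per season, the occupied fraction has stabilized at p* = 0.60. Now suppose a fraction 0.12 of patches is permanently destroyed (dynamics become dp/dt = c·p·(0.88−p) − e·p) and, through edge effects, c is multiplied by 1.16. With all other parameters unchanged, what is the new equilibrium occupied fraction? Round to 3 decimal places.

0.535

Balance c(1−p*) = e gives c = e/(1 − 0.60000) = 0.38/0.40000 = 0.95000.
New p* = 0.88 − e/c = 0.88 − 0.38000/1.10200 = 0.53517.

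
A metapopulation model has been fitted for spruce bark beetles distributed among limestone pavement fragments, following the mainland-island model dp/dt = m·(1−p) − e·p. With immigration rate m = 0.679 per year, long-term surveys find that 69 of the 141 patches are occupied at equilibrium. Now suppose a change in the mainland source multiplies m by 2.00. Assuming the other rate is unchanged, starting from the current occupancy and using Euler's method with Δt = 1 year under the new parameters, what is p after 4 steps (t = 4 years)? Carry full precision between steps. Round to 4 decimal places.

0.4401

Observed p* = 69/141 = 0.48936.
Balance m(1−p*) = e·p* gives e = m(1−p*)/p* = 0.679×0.51064/0.48936 = 0.70852.
Starting from p₀ = 0.48936; update p ← p + (dp/dt)·Δt with the new parameters.
  1  |  dp/dt·Δt = +0.346723  |  p_1 = 0.836085
  2  |  dp/dt·Δt = -0.369788  |  p_2 = 0.466297
  3  |  dp/dt·Δt = +0.394387  |  p_3 = 0.860684
  4  |  dp/dt·Δt = -0.420622  |  p_4 = 0.440062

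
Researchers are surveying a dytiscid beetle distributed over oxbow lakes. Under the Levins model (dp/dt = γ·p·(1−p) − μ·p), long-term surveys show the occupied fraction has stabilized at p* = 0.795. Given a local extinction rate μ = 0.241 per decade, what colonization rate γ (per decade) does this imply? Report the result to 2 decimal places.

At equilibrium γ(1−p*) = μ, so γ = μ/(1−p*).
γ = 0.241/(1 − 0.795) = 0.241/0.2050 = 1.1756.

1.18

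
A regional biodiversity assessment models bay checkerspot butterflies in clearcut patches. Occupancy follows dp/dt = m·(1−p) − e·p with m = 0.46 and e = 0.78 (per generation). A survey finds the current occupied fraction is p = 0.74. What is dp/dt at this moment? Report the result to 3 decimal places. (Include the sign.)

-0.458

Colonization term: m·(1−p) = 0.46×0.2600 = 0.11960.
Extinction term: e·p = 0.57720.
dp/dt = 0.11960 − 0.57720 = -0.45760.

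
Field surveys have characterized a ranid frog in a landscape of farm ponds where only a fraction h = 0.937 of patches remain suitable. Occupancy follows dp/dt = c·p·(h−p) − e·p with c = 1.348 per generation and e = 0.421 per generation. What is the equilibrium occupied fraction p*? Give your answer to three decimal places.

Setting dp/dt = 0 and dividing by p* gives c·(h−p*) = e.
So p* = h − e/c = 0.937 − 0.421/1.348 = 0.937 − 0.3123 = 0.6247.

0.625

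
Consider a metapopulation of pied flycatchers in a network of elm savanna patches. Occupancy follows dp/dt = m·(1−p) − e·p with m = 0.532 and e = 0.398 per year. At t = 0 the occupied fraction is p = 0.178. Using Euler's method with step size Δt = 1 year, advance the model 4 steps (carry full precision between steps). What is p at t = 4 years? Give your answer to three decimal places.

Update rule: p ← p + [m·(1−p) − e·p]·Δt with Δt = 1.
t = 1: p = 0.17800 + (+0.36646) = 0.54446
t = 2: p = 0.54446 + (+0.02565) = 0.57011
t = 3: p = 0.57011 + (+0.00180) = 0.57191
t = 4: p = 0.57191 + (+0.00013) = 0.57203

0.572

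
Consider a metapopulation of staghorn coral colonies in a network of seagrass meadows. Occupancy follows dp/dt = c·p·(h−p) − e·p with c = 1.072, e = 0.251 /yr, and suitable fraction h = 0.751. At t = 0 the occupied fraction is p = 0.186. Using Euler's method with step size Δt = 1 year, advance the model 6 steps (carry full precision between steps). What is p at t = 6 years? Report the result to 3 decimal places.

0.498

Update rule: p ← p + [c·p·(h−p) − e·p]·Δt with Δt = 1.
t = 1: p = 0.18600 + (+0.06597) = 0.25197
t = 2: p = 0.25197 + (+0.07155) = 0.32352
t = 3: p = 0.32352 + (+0.06705) = 0.39057
t = 4: p = 0.39057 + (+0.05288) = 0.44345
t = 5: p = 0.44345 + (+0.03490) = 0.47835
t = 6: p = 0.47835 + (+0.01975) = 0.49809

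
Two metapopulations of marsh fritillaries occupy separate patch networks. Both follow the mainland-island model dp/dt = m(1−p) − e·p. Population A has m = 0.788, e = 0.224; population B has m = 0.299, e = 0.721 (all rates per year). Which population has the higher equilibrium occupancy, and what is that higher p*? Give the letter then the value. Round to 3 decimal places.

A, 0.779

A: p*_A = m/(m+e) = 0.788/1.0120 = 0.7787.
B: p*_B = 0.299/1.0200 = 0.2931.
A is higher at 0.7787.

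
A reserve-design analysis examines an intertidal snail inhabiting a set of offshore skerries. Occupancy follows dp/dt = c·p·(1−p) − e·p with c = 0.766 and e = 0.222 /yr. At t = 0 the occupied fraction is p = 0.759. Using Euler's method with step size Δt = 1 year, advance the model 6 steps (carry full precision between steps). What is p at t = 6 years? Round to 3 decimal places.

0.711

Update rule: p ← p + [c·p·(1−p) − e·p]·Δt with Δt = 1.
  1  |  dp/dt·Δt = -0.028382  |  p_1 = 0.730618
  2  |  dp/dt·Δt = -0.011437  |  p_2 = 0.719181
  3  |  dp/dt·Δt = -0.004957  |  p_3 = 0.714224
  4  |  dp/dt·Δt = -0.002211  |  p_4 = 0.712013
  5  |  dp/dt·Δt = -0.000998  |  p_5 = 0.711015
  6  |  dp/dt·Δt = -0.000453  |  p_6 = 0.710562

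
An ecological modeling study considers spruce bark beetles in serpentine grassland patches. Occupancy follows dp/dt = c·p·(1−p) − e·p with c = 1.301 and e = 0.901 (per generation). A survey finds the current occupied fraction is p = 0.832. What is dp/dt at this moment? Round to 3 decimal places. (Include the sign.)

Colonization term: c·p·(1−p) = 1.301×0.832×0.1680 = 0.18185.
Extinction term: e·p = 0.74963.
dp/dt = 0.18185 − 0.74963 = -0.56778.

-0.568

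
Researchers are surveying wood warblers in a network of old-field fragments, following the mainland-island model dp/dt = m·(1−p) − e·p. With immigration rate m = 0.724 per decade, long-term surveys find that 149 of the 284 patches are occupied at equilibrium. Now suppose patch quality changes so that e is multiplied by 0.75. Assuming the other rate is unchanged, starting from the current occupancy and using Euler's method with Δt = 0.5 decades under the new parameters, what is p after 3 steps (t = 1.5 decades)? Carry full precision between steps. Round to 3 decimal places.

0.591

Observed p* = 149/284 = 0.52465.
Balance m(1−p*) = e·p* gives e = m(1−p*)/p* = 0.724×0.47535/0.52465 = 0.65597.
Starting from p₀ = 0.52465; update p ← p + (dp/dt)·Δt with the new parameters.
t = 0.5: p = 0.52465 + (+0.04302) = 0.56767
t = 1: p = 0.56767 + (+0.01686) = 0.58453
t = 1.5: p = 0.58453 + (+0.00661) = 0.59114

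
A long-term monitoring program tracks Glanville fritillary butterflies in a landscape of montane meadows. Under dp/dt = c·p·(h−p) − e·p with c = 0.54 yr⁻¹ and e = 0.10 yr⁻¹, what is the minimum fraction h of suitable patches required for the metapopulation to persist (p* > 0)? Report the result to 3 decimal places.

0.185

p* = h − e/c is positive only when h > e/c.
h_min = e/c = 0.10/0.54 = 0.1852.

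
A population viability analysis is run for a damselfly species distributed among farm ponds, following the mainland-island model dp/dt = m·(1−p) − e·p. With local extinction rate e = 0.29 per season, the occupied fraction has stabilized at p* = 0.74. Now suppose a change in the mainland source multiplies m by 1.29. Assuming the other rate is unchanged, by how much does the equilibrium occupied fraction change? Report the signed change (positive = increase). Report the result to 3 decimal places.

0.046

Balance m(1−p*) = e·p* gives m = e·p*/(1−p*) = 0.29×0.74000/0.26000 = 0.82538.
New p* = m/(m+e) = 1.06474/(1.06474+0.29000) = 0.78594.
Δp* = 0.78594 − 0.74000 = +0.04594.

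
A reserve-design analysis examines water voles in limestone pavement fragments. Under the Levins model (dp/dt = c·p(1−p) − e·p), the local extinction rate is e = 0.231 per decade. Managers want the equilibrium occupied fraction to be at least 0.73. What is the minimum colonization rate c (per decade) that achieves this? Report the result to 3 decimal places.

0.856

p* = 1 − e/c ≥ 0.73 requires e/c ≤ 0.2700, i.e. c ≥ e/0.2700.
c_min = 0.231/0.2700 = 0.8556.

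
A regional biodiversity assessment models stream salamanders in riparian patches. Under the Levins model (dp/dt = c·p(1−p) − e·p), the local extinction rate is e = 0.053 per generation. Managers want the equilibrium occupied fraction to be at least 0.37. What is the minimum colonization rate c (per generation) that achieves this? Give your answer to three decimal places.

0.084

p* = 1 − e/c ≥ 0.37 requires e/c ≤ 0.6300, i.e. c ≥ e/0.6300.
c_min = 0.053/0.6300 = 0.0841.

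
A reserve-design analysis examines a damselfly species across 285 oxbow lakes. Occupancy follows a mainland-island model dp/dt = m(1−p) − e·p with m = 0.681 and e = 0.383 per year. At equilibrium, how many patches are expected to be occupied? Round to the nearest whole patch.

p* = m/(m+e) = 0.681/1.0640 = 0.6400.
Expected occupied patches = N × p* = 285 × 0.6400 = 182.41 ≈ 182.

182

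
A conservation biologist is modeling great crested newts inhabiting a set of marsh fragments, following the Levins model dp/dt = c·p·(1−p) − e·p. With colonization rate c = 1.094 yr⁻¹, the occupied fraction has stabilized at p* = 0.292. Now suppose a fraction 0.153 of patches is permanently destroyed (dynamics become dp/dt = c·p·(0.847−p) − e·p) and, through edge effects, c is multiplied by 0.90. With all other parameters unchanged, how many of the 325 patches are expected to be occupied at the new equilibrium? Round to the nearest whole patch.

20

Balance c(1−p*) = e gives e = 1.094×(1 − 0.29200) = 0.77455.
New p* = 0.847 − e/c = 0.847 − 0.77455/0.98460 = 0.06034.
Expected occupied = 325 × 0.06034 = 19.61 ≈ 20.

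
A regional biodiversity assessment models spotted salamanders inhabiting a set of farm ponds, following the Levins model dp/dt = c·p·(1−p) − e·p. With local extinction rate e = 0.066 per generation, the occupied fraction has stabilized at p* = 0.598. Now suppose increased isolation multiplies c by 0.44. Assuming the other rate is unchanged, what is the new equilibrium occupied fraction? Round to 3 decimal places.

Balance c(1−p*) = e gives c = e/(1 − 0.59800) = 0.066/0.40200 = 0.16418.
New p* = 1 − e/c = 1 − 0.06600/0.07224 = 0.08638.

0.086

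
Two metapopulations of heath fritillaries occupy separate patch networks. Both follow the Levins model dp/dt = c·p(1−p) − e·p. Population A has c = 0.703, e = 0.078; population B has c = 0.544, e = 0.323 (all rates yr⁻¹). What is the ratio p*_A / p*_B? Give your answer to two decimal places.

2.19

A: p*_A = 1 − 0.078/0.703 = 0.8890.
B: p*_B = 1 − 0.323/0.544 = 0.4062.
p*_A / p*_B = 0.8890/0.4062 = 2.1884.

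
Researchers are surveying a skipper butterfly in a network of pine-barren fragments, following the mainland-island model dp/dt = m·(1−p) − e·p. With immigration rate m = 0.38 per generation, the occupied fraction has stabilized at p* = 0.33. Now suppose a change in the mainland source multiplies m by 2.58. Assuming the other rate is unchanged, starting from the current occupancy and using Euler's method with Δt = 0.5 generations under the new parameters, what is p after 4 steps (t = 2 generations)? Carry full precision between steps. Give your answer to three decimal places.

0.560

Balance m(1−p*) = e·p* gives e = m(1−p*)/p* = 0.38×0.67000/0.33000 = 0.77152.
Starting from p₀ = 0.33000; update p ← p + (dp/dt)·Δt with the new parameters.
t = 0.5: p = 0.33000 + (+0.20113) = 0.53113
t = 1: p = 0.53113 + (+0.02495) = 0.55608
t = 1.5: p = 0.55608 + (+0.00309) = 0.55918
t = 2: p = 0.55918 + (+0.00038) = 0.55956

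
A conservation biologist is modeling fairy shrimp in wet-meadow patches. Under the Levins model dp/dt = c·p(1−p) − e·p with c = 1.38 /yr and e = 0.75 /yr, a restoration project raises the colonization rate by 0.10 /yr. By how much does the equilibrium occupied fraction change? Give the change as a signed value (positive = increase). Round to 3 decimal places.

Before: p* = 1 − 0.75/1.38 = 0.4565.
After the change, c = 1.48, e = 0.75, so p* = 1 − 0.75/1.48 = 0.4932.
Δp* = 0.4932 − 0.4565 = +0.0367.

0.037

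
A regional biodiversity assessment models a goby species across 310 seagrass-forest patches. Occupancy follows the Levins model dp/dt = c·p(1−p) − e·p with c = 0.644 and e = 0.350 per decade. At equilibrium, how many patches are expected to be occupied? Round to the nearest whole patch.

142

p* = 1 − e/c = 1 − 0.350/0.644 = 0.4565.
Expected occupied patches = N × p* = 310 × 0.4565 = 141.52 ≈ 142.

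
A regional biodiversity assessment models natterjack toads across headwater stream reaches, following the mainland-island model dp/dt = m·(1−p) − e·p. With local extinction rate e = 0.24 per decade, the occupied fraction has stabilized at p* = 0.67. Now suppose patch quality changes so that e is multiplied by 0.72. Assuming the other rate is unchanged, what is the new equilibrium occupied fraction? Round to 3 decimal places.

0.738

Balance m(1−p*) = e·p* gives m = e·p*/(1−p*) = 0.24×0.67000/0.33000 = 0.48727.
New p* = m/(m+e) = 0.48727/(0.48727+0.17280) = 0.73821.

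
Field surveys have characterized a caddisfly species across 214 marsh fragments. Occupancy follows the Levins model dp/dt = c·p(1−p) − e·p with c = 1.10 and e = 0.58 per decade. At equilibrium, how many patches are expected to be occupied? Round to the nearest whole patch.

101

p* = 1 − e/c = 1 − 0.58/1.10 = 0.4727.
Expected occupied patches = N × p* = 214 × 0.4727 = 101.16 ≈ 101.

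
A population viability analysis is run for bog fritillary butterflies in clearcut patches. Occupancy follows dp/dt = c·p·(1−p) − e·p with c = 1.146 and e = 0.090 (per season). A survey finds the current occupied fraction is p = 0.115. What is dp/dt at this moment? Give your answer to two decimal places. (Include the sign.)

Colonization term: c·p·(1−p) = 1.146×0.115×0.8850 = 0.11663.
Extinction term: e·p = 0.01035.
dp/dt = 0.11663 − 0.01035 = 0.10628.

0.11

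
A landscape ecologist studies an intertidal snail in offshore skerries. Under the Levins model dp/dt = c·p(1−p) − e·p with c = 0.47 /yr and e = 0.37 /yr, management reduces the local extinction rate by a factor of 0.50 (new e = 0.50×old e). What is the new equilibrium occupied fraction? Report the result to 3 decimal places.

Before: p* = 1 − 0.37/0.47 = 0.2128.
After the change, c = 0.47, e = 0.185, so p* = 1 − 0.185/0.47 = 0.6064.

0.606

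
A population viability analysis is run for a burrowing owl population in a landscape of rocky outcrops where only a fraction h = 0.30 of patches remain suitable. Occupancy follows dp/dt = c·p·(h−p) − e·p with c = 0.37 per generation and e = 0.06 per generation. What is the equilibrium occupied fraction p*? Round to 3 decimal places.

0.138

Setting dp/dt = 0 and dividing by p* gives c·(h−p*) = e.
So p* = h − e/c = 0.30 − 0.06/0.37 = 0.30 − 0.1622 = 0.1378.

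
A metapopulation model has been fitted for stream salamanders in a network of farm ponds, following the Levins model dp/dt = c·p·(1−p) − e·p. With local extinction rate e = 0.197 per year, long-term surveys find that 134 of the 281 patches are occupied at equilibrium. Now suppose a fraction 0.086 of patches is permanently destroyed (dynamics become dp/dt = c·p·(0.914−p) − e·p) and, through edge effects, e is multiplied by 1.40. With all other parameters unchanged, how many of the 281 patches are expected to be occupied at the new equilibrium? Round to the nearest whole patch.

Observed p* = 134/281 = 0.47687.
Balance c(1−p*) = e gives c = e/(1 − 0.47687) = 0.197/0.52313 = 0.37658.
New p* = 0.914 − e/c = 0.914 − 0.27580/0.37658 = 0.18162.
Expected occupied = 281 × 0.18162 = 51.04 ≈ 51.

51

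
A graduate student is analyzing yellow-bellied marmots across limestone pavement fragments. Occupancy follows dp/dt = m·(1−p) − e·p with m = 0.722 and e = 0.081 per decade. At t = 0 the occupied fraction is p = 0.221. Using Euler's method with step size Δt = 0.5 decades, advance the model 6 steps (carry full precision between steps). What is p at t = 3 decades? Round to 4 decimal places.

Update rule: p ← p + [m·(1−p) − e·p]·Δt with Δt = 0.5.
p: 0.22100 → 0.49327  (Δp = +0.27227)
p: 0.49327 → 0.65622  (Δp = +0.16295)
p: 0.65622 → 0.75375  (Δp = +0.09753)
p: 0.75375 → 0.81212  (Δp = +0.05837)
p: 0.81212 → 0.84705  (Δp = +0.03493)
p: 0.84705 → 0.86796  (Δp = +0.02091)

0.8680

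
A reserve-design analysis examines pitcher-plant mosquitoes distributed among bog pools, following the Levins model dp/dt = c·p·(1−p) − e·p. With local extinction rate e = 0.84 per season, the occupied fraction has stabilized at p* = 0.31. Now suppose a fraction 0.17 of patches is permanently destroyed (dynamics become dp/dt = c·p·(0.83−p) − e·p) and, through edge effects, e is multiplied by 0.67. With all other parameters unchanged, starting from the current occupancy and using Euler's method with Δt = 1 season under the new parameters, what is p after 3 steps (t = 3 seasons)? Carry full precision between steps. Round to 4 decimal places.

Balance c(1−p*) = e gives c = e/(1 − 0.31000) = 0.84/0.69000 = 1.21739.
Starting from p₀ = 0.31000; update p ← p + (dp/dt)·Δt with the new parameters.
step 1: Δp = +0.02178, p = 0.33178
step 2: Δp = +0.01451, p = 0.34629
step 3: Δp = +0.00903, p = 0.35531

0.3553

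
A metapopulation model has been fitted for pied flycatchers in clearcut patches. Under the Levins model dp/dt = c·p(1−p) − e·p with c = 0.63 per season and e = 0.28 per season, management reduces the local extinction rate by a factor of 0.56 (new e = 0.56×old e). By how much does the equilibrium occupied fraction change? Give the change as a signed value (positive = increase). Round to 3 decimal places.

Before: p* = 1 − 0.28/0.63 = 0.5556.
After the change, c = 0.63, e = 0.1568, so p* = 1 − 0.1568/0.63 = 0.7511.
Δp* = 0.7511 − 0.5556 = +0.1956.

0.196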